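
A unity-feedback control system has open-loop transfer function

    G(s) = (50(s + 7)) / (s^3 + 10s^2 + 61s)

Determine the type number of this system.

The denominator has 1 factor of s at the origin (free integrator), so this is a Type 1 system.

Type 1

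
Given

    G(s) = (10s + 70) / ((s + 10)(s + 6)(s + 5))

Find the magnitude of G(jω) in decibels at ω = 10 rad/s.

|G(j10)|_dB ≈ -23.6 dB

Substitute s = j10: numerator = 70 + j100, denominator = -1800 + j400.
|G(j10)| = |70 + j100| / |-1800 + j400| = 122.07 / 1843.9 ≈ 0.06620.
In decibels: 20·log₁₀(0.06620) ≈ -23.6 dB.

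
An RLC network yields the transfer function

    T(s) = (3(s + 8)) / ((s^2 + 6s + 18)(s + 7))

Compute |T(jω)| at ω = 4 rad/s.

Substitute s = j4: numerator = 24 + j12, denominator = -82 + j176.
|T(j4)| = |24 + j12| / |-82 + j176| = 26.833 / 194.16 ≈ 0.1382.

|T(j4)| ≈ 0.1382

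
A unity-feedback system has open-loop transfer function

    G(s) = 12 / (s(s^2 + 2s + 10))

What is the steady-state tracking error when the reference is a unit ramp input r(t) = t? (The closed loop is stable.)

e_ss = 0.8333

G(s) has one pole at the origin.
This is a Type 1 system. Kv = lim_{s→0} s·G(s) = 12/10 = 6/5.
e_ss = 1/Kv = 1/(6/5) = 5/6 ≈ 0.8333.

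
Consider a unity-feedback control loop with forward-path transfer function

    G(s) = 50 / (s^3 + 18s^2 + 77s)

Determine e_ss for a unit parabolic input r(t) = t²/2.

G(s) has one pole at the origin.
This is a Type 1 system; Ka = lim_{s→0} s^2·G(s) = 0, so the steady-state error for a parabola input is infinite.

e_ss = ∞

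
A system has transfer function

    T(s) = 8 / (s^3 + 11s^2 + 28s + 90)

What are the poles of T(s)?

s = -1 ± 3j, -9

The poles are the roots of the denominator s^3 + 11s^2 + 28s + 90 = 0.
Trying s = -9: the polynomial evaluates to 0, so (s + 9) is a factor.
Dividing out leaves s^2 + 2s + 10 = 0.
The quadratic formula then gives s = -1 ± 3j.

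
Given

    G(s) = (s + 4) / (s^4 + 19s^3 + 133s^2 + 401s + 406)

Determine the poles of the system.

The poles are the roots of the denominator s^4 + 19s^3 + 133s^2 + 401s + 406 = 0.
Trying s = -7: the polynomial evaluates to 0, so (s + 7) is a factor.
Dividing out leaves s^3 + 12s^2 + 49s + 58 = 0.
This factors further as (s^2 + 10s + 29)(s + 2) = 0.

s = -5 + 2j, -5 - 2j, -7, -2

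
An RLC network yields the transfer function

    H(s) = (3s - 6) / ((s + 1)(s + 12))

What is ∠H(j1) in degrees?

At s = j1: numerator = -6 + j3, denominator = 11 + j13.
∠H = ∠num − ∠den = 153.43° − (49.764°) = 103.7°.

∠H(j1) ≈ 103.7°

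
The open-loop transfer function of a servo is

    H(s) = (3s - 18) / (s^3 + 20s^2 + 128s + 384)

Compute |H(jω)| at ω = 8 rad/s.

Substitute s = j8: numerator = -18 + j24, denominator = -896 + j512.
|H(j8)| = |-18 + j24| / |-896 + j512| = 30 / 1032.0 ≈ 0.02907.

|H(j8)| ≈ 0.02907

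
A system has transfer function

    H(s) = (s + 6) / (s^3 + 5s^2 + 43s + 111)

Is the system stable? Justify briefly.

The denominator s^3 + 5s^2 + 43s + 111 factors as (s^2 + 2s + 37)(s + 3), giving poles at s = -1 + 6j, -1 - 6j, -3.
Since all poles lie strictly in the left half-plane, the system is stable.

stable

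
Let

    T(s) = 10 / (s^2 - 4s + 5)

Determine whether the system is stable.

unstable

The poles can be read from the denominator factors: s = 2 ± j.
Since the pole(s) at s = 2 + j, 2 - j lie in the right half-plane, the system is unstable.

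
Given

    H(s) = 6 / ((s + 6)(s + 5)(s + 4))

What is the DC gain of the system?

At s = 0 each factor (s + a) contributes a and each (s^2 + bs + c) contributes c.
H(0) = 6·1 / ((6) · (5) · (4)) = 6/120 = 1/20.

H(0) = 1/20 ≈ 0.05000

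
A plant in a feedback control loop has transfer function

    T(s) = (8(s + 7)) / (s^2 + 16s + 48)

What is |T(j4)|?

|T(j4)| ≈ 0.9014

Substitute s = j4: numerator = 56 + j32, denominator = 32 + j64.
|T(j4)| = |56 + j32| / |32 + j64| = 64.498 / 71.554 ≈ 0.9014.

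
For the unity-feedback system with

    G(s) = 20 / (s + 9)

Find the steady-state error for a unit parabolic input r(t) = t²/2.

e_ss = ∞

G(s) has no poles at the origin.
This is a Type 0 system; Ka = lim_{s→0} s^2·G(s) = 0, so the steady-state error for a parabola input is infinite.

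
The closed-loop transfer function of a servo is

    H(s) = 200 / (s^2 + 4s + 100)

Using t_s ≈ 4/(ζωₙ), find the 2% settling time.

Comparing s^2 + 4s + 100 to s^2 + 2ζωₙs + ωₙ²: ωₙ = 10 rad/s and ζ = 4/(2·10) = 0.2.
ζωₙ = 4/2 = 2, so t_s ≈ 4/(ζωₙ) = 4/2 = 2 s.

t_s ≈ 2 s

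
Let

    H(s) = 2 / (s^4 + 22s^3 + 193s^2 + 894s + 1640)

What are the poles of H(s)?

s = -4, -4 + 5j, -4 - 5j, -10

The poles are the roots of the denominator s^4 + 22s^3 + 193s^2 + 894s + 1640 = 0.
Trying s = -4: the polynomial evaluates to 0, so (s + 4) is a factor.
Dividing out leaves s^3 + 18s^2 + 121s + 410 = 0.
This factors further as (s^2 + 8s + 41)(s + 10) = 0.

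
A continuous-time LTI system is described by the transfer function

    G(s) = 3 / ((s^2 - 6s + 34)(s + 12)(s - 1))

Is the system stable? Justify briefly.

The poles can be read from the denominator factors: s = 3 ± 5j, -12, 1.
Since the pole(s) at s = 3 + 5j, 3 - 5j, 1 lie in the right half-plane, the system is unstable.

unstable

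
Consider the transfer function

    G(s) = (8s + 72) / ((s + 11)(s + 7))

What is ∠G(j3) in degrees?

∠G(j3) ≈ -20.02°

At s = j3: numerator = 72 + j24, denominator = 68 + j54.
∠G = ∠num − ∠den = 18.435° − (38.454°) = -20.02°.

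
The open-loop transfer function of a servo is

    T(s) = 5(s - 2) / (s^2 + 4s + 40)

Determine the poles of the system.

The poles are the roots of the denominator s^2 + 4s + 40 = 0.
Using the quadratic formula: s = (-4 ± √(-144))/2 = -2 ± 6j.

s = -2 + 6j, -2 - 6j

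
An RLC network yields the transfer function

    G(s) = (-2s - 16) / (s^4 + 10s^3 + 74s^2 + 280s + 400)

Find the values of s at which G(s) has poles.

The poles are the roots of the denominator s^4 + 10s^3 + 74s^2 + 280s + 400 = 0.
No real roots exist; factor into two real quadratics: (s^2 + 4s + 40)(s^2 + 6s + 10) = 0.
Each quadratic gives a conjugate pair via the quadratic formula.

s = -2 + 6j, -2 - 6j, -3 + j, -3 - j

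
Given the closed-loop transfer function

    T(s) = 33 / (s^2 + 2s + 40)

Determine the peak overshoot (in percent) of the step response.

Comparing s^2 + 2s + 40 to s^2 + 2ζωₙs + ωₙ²: ωₙ = √40 ≈ 6.325 rad/s and ζ = 2/(2·√40) ≈ 0.1581.
%OS = 100·exp(−πζ/√(1−ζ²)) = 100·exp(−π·0.1581/√(1−0.1581²)) ≈ 60.5%.

%OS ≈ 60.5%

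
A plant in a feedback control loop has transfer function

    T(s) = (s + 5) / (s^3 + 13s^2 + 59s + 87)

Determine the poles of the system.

The poles are the roots of the denominator s^3 + 13s^2 + 59s + 87 = 0.
Trying s = -3: the polynomial evaluates to 0, so (s + 3) is a factor.
Dividing out leaves s^2 + 10s + 29 = 0.
The quadratic formula then gives s = -5 ± 2j.

s = -5 + 2j, -5 - 2j, -3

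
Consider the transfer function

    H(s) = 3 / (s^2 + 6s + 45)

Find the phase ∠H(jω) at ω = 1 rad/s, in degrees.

∠H(j1) ≈ -7.765°

At s = j1: numerator = 3, denominator = 44 + j6.
∠H = ∠num − ∠den = 0° − (7.7652°) = -7.765°.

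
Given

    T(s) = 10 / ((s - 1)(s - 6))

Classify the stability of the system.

unstable

The poles can be read from the denominator factors: s = 1, 6.
Since the pole(s) at s = 1, 6 lie in the right half-plane, the system is unstable.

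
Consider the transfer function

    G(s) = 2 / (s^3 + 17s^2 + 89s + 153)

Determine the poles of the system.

The poles are the roots of the denominator s^3 + 17s^2 + 89s + 153 = 0.
Trying s = -9: the polynomial evaluates to 0, so (s + 9) is a factor.
Dividing out leaves s^2 + 8s + 17 = 0.
The quadratic formula then gives s = -4 ± 1j.

s = -4 ± j, -9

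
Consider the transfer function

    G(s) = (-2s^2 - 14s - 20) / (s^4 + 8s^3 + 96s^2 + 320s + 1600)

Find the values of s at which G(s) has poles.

s = -2 + 6j, -2 - 6j, -2 + 6j, -2 - 6j

The poles are the roots of the denominator s^4 + 8s^3 + 96s^2 + 320s + 1600 = 0.
No real roots exist; factor into two real quadratics: (s^2 + 4s + 40)(s^2 + 4s + 40) = 0.
Each quadratic gives a conjugate pair via the quadratic formula.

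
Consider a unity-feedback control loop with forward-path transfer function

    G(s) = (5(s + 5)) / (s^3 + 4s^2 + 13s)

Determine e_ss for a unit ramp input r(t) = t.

G(s) has one pole at the origin.
This is a Type 1 system. Kv = lim_{s→0} s·G(s) = 25/13.
e_ss = 1/Kv = 1/(25/13) = 13/25 ≈ 0.5200.

e_ss = 0.5200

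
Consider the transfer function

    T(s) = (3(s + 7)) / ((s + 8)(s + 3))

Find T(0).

T(0) = 7/8 ≈ 0.8750

At s = 0 each factor (s + a) contributes a and each (s^2 + bs + c) contributes c.
T(0) = 3·(7) / ((8) · (3)) = 21/24 = 7/8.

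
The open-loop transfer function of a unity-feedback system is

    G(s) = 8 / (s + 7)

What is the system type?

Type 0

The denominator has no factor of s at the origin — no free integrator — so this is a Type 0 system.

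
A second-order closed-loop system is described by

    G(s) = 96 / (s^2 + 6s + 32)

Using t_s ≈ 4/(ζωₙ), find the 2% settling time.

t_s ≈ 1.333 s

Comparing s^2 + 6s + 32 to s^2 + 2ζωₙs + ωₙ²: ωₙ = √32 ≈ 5.657 rad/s and ζ = 6/(2·√32) ≈ 0.5303.
ζωₙ = 6/2 = 3, so t_s ≈ 4/(ζωₙ) = 4/3 ≈ 1.333 s.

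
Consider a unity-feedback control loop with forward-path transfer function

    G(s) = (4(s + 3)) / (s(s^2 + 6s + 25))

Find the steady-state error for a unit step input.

G(s) has one pole at the origin.
This is a Type 1 system; for a step input the steady-state error is zero.

e_ss = 0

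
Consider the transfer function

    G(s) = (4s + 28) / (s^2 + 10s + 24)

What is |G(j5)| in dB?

|G(j5)|_dB ≈ -3.25 dB

Substitute s = j5: numerator = 28 + j20, denominator = -1 + j50.
|G(j5)| = |28 + j20| / |-1 + j50| = 34.409 / 50.010 ≈ 0.6880.
In decibels: 20·log₁₀(0.6880) ≈ -3.25 dB.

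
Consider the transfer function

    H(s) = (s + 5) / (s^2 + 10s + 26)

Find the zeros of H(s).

s = -5

Set the numerator to zero: s + 5 = 0.
So s = -5.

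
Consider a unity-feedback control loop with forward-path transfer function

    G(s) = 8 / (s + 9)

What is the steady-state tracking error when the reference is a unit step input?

G(s) has no poles at the origin.
This is a Type 0 system. Kp = lim_{s→0} G(s) = 8/9.
e_ss = 1/(1 + Kp) = 1/(1 + 8/9) = 9/17 ≈ 0.5294.

e_ss = 0.5294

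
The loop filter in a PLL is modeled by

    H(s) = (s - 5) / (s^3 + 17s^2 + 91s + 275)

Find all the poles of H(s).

The poles are the roots of the denominator s^3 + 17s^2 + 91s + 275 = 0.
Trying s = -11: the polynomial evaluates to 0, so (s + 11) is a factor.
Dividing out leaves s^2 + 6s + 25 = 0.
The quadratic formula then gives s = -3 ± 4j.

s = -3 ± 4j, -11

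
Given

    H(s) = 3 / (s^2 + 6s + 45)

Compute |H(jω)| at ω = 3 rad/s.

|H(j3)| ≈ 0.07454

Substitute s = j3: numerator = 3, denominator = 36 + j18.
|H(j3)| = |3| / |36 + j18| = 3 / 40.249 ≈ 0.07454.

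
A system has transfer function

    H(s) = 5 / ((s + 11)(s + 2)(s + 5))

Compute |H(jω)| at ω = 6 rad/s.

|H(j6)| ≈ 0.008078

Substitute s = j6: numerator = 5, denominator = -538 + j306.
|H(j6)| = |5| / |-538 + j306| = 5 / 618.93 ≈ 0.008078.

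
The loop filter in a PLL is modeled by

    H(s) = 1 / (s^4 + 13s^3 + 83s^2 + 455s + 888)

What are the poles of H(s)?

The poles are the roots of the denominator s^4 + 13s^3 + 83s^2 + 455s + 888 = 0.
Trying s = -3: the polynomial evaluates to 0, so (s + 3) is a factor.
Dividing out leaves s^3 + 10s^2 + 53s + 296 = 0.
This factors further as (s^2 + 2s + 37)(s + 8) = 0.

s = -1 + 6j, -1 - 6j, -3, -8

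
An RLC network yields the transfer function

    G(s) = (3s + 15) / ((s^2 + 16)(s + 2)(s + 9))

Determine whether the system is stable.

marginally stable

The poles can be read from the denominator factors: s = ±4j, -2, -9.
Since the simple pole(s) at s = ±4j lie on the jω-axis with none in the right half-plane, the system is marginally stable.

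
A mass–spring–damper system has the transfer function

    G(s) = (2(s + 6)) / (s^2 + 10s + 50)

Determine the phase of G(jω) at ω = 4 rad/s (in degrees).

∠G(j4) ≈ -15.95°

At s = j4: numerator = 12 + j8, denominator = 34 + j40.
∠G = ∠num − ∠den = 33.690° − (49.635°) = -15.95°.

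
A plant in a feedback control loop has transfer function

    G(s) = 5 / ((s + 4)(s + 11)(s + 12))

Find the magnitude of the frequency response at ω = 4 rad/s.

Substitute s = j4: numerator = 5, denominator = 96 + j832.
|G(j4)| = |5| / |96 + j832| = 5 / 837.52 ≈ 0.005970.

|G(j4)| ≈ 0.005970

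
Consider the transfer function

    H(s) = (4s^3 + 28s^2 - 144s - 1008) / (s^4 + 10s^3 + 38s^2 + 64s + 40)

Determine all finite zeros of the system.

Set the numerator to zero: 4s^3 + 28s^2 - 144s - 1008 = 0, i.e. 4·(s^3 + 7s^2 - 36s - 252) = 0.
Factoring: (s + 6)(s - 6)(s + 7) = 0.

s = -6, 6, -7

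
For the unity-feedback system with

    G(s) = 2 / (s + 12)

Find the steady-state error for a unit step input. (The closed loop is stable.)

e_ss = 0.8571

G(s) has no poles at the origin.
This is a Type 0 system. Kp = lim_{s→0} G(s) = 2/12 = 1/6.
e_ss = 1/(1 + Kp) = 1/(1 + 1/6) = 6/7 ≈ 0.8571.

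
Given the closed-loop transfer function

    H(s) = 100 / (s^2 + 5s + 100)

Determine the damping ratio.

Compare the denominator to the standard form s^2 + 2ζωₙs + ωₙ².
ωₙ² = 100, so ωₙ = 10 rad/s.
2ζωₙ = 5, so ζ = 5/(2·10) = 0.25.

ζ = 0.25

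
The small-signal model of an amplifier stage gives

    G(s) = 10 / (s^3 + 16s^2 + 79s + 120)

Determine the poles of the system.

s = -5, -8, -3

The poles are the roots of the denominator s^3 + 16s^2 + 79s + 120 = 0.
Trying s = -5: the polynomial evaluates to 0, so (s + 5) is a factor.
Dividing out leaves s^2 + 11s + 24 = 0.
Factoring the quadratic: (s + 8)(s + 3) = 0.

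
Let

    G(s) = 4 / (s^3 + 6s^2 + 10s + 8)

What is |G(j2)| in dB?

|G(j2)|_dB ≈ -14.0 dB

Substitute s = j2: numerator = 4, denominator = -16 + j12.
|G(j2)| = |4| / |-16 + j12| = 4 / 20 = 0.2000.
In decibels: 20·log₁₀(0.2000) ≈ -14.0 dB.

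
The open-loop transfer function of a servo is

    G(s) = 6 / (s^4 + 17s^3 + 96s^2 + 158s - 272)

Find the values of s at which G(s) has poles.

The poles are the roots of the denominator s^4 + 17s^3 + 96s^2 + 158s - 272 = 0.
Trying s = -8: the polynomial evaluates to 0, so (s + 8) is a factor.
Dividing out leaves s^3 + 9s^2 + 24s - 34 = 0.
This factors further as (s - 1)(s^2 + 10s + 34) = 0.

s = -8, 1, -5 + 3j, -5 - 3j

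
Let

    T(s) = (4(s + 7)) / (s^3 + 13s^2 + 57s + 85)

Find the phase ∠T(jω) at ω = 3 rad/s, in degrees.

At s = j3: numerator = 28 + j12, denominator = -32 + j144.
∠T = ∠num − ∠den = 23.199° − (102.53°) = -79.33°.

∠T(j3) ≈ -79.33°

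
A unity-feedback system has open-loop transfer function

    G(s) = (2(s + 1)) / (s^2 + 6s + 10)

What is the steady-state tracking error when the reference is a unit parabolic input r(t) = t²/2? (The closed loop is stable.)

G(s) has no poles at the origin.
This is a Type 0 system; Ka = lim_{s→0} s^2·G(s) = 0, so the steady-state error for a parabola input is infinite.

e_ss = ∞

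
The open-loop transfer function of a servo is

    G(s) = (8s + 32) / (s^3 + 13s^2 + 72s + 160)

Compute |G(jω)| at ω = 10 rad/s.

|G(j10)| ≈ 0.07340

Substitute s = j10: numerator = 32 + j80, denominator = -1140 - j280.
|G(j10)| = |32 + j80| / |-1140 - j280| = 86.163 / 1173.9 ≈ 0.07340.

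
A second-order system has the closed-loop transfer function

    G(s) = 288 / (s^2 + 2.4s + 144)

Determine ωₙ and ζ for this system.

ωₙ = 12 rad/s, ζ = 0.1

Compare the denominator to the standard form s^2 + 2ζωₙs + ωₙ².
ωₙ² = 144, so ωₙ = 12 rad/s.
2ζωₙ = 2.4, so ζ = 2.4/(2·12) = 0.1.
With ζ = 0.1 the response is underdamped.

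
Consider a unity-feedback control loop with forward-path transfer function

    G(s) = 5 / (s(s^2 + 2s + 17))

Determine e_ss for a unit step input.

G(s) has one pole at the origin.
This is a Type 1 system; for a step input the steady-state error is zero.

e_ss = 0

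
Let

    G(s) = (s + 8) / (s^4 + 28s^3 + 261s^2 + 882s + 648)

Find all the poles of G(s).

The poles are the roots of the denominator s^4 + 28s^3 + 261s^2 + 882s + 648 = 0.
Trying s = -9: the polynomial evaluates to 0, so (s + 9) is a factor.
Dividing out leaves s^3 + 19s^2 + 90s + 72 = 0.
This factors further as (s + 1)(s + 6)(s + 12) = 0.

s = -9, -1, -6, -12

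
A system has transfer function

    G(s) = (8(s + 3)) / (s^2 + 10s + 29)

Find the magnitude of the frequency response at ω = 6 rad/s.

Substitute s = j6: numerator = 24 + j48, denominator = -7 + j60.
|G(j6)| = |24 + j48| / |-7 + j60| = 53.666 / 60.407 ≈ 0.8884.

|G(j6)| ≈ 0.8884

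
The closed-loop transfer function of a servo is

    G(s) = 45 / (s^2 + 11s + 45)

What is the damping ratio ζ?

ζ ≈ 0.8199

Compare the denominator to the standard form s^2 + 2ζωₙs + ωₙ².
ωₙ² = 45, so ωₙ = √45 ≈ 6.708 rad/s.
2ζωₙ = 11, so ζ = 11/(2·√45) ≈ 0.8199.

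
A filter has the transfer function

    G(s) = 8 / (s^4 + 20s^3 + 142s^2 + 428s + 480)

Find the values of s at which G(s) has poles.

The poles are the roots of the denominator s^4 + 20s^3 + 142s^2 + 428s + 480 = 0.
Trying s = -6: the polynomial evaluates to 0, so (s + 6) is a factor.
Dividing out leaves s^3 + 14s^2 + 58s + 80 = 0.
This factors further as (s + 8)(s^2 + 6s + 10) = 0.

s = -6, -8, -3 ± j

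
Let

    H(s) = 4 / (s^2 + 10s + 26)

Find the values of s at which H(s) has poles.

s = -5 + j, -5 - j

The poles are the roots of the denominator s^2 + 10s + 26 = 0.
Using the quadratic formula: s = (-10 ± √(-4))/2 = -5 ± 1j.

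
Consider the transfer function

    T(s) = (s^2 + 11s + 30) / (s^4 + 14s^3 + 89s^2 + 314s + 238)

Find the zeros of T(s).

s = -6, -5

Set the numerator to zero: s^2 + 11s + 30 = 0.
Factoring: (s + 6)(s + 5) = 0.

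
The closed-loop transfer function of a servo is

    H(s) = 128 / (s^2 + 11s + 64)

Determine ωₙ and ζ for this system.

Compare the denominator to the standard form s^2 + 2ζωₙs + ωₙ².
ωₙ² = 64, so ωₙ = 8 rad/s.
2ζωₙ = 11, so ζ = 11/(2·8) = 0.6875.

ωₙ = 8 rad/s, ζ = 0.6875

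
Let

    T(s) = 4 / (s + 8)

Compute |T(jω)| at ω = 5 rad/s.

|T(j5)| ≈ 0.4240

Substitute s = j5: numerator = 4, denominator = 8 + j5.
|T(j5)| = |4| / |8 + j5| = 4 / 9.4340 ≈ 0.4240.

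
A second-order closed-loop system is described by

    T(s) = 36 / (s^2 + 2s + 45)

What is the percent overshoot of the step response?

Comparing s^2 + 2s + 45 to s^2 + 2ζωₙs + ωₙ²: ωₙ = √45 ≈ 6.708 rad/s and ζ = 2/(2·√45) ≈ 0.1491.
%OS = 100·exp(−πζ/√(1−ζ²)) = 100·exp(−π·0.1491/√(1−0.1491²)) ≈ 62.3%.

%OS ≈ 62.3%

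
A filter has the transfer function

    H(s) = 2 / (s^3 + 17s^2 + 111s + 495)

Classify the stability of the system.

stable

The denominator s^3 + 17s^2 + 111s + 495 factors as (s + 11)(s^2 + 6s + 45), giving poles at s = -11, -3 ± 6j.
Since all poles lie strictly in the left half-plane, the system is stable.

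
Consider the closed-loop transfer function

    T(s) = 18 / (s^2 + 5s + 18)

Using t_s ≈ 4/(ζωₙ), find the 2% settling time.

Comparing s^2 + 5s + 18 to s^2 + 2ζωₙs + ωₙ²: ωₙ = √18 ≈ 4.243 rad/s and ζ = 5/(2·√18) ≈ 0.5893.
ζωₙ = 5/2 = 2.5, so t_s ≈ 4/(ζωₙ) = 4/2.5 = 1.600 s.

t_s ≈ 1.600 s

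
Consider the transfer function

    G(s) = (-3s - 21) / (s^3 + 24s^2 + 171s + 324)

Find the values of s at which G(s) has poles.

s = -9, -3, -12

The poles are the roots of the denominator s^3 + 24s^2 + 171s + 324 = 0.
Trying s = -9: the polynomial evaluates to 0, so (s + 9) is a factor.
Dividing out leaves s^2 + 15s + 36 = 0.
Factoring the quadratic: (s + 3)(s + 12) = 0.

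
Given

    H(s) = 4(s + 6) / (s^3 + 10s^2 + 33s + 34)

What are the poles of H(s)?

The poles are the roots of the denominator s^3 + 10s^2 + 33s + 34 = 0.
Trying s = -2: the polynomial evaluates to 0, so (s + 2) is a factor.
Dividing out leaves s^2 + 8s + 17 = 0.
The quadratic formula then gives s = -4 ± 1j.

s = -4 ± j, -2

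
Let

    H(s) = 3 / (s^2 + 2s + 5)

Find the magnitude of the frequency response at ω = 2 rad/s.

Substitute s = j2: numerator = 3, denominator = 1 + j4.
|H(j2)| = |3| / |1 + j4| = 3 / 4.1231 ≈ 0.7276.

|H(j2)| ≈ 0.7276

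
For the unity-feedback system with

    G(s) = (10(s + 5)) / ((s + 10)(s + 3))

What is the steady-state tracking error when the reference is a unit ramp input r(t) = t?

G(s) has no poles at the origin.
This is a Type 0 system; Kv = lim_{s→0} s·G(s) = 0, so the steady-state error for a ramp input is infinite.

e_ss = ∞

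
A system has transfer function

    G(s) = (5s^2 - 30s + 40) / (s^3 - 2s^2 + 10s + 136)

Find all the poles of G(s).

s = -4, 3 + 5j, 3 - 5j

The poles are the roots of the denominator s^3 - 2s^2 + 10s + 136 = 0.
Trying s = -4: the polynomial evaluates to 0, so (s + 4) is a factor.
Dividing out leaves s^2 - 6s + 34 = 0.
The quadratic formula then gives s = 3 ± 5j.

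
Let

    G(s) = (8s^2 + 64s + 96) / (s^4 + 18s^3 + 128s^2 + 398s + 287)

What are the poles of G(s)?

The poles are the roots of the denominator s^4 + 18s^3 + 128s^2 + 398s + 287 = 0.
Trying s = -7: the polynomial evaluates to 0, so (s + 7) is a factor.
Dividing out leaves s^3 + 11s^2 + 51s + 41 = 0.
This factors further as (s^2 + 10s + 41)(s + 1) = 0.

s = -5 + 4j, -5 - 4j, -7, -1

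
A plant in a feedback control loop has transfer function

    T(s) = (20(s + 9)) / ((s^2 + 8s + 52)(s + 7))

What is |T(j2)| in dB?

|T(j2)|_dB ≈ -6.01 dB

Substitute s = j2: numerator = 180 + j40, denominator = 304 + j208.
|T(j2)| = |180 + j40| / |304 + j208| = 184.39 / 368.35 ≈ 0.5006.
In decibels: 20·log₁₀(0.5006) ≈ -6.01 dB.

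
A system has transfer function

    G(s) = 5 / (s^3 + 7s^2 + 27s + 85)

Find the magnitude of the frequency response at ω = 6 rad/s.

Substitute s = j6: numerator = 5, denominator = -167 - j54.
|G(j6)| = |5| / |-167 - j54| = 5 / 175.51 ≈ 0.02849.

|G(j6)| ≈ 0.02849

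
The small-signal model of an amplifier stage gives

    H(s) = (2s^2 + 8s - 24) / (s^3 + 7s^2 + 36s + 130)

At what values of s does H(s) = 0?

Set the numerator to zero: 2s^2 + 8s - 24 = 0, i.e. 2·(s^2 + 4s - 12) = 0.
Factoring: (s - 2)(s + 6) = 0.

s = 2, -6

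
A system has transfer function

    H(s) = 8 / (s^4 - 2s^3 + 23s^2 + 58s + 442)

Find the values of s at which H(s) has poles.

s = 3 ± 5j, -2 ± 3j

The poles are the roots of the denominator s^4 - 2s^3 + 23s^2 + 58s + 442 = 0.
No real roots exist; factor into two real quadratics: (s^2 - 6s + 34)(s^2 + 4s + 13) = 0.
Each quadratic gives a conjugate pair via the quadratic formula.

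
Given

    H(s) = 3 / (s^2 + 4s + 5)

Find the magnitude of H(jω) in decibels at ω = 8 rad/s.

|H(j8)|_dB ≈ -27.0 dB

Substitute s = j8: numerator = 3, denominator = -59 + j32.
|H(j8)| = |3| / |-59 + j32| = 3 / 67.119 ≈ 0.04470.
In decibels: 20·log₁₀(0.04470) ≈ -27.0 dB.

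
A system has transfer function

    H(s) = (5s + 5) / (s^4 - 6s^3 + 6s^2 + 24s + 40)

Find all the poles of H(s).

The poles are the roots of the denominator s^4 - 6s^3 + 6s^2 + 24s + 40 = 0.
No real roots exist; factor into two real quadratics: (s^2 - 8s + 20)(s^2 + 2s + 2) = 0.
Each quadratic gives a conjugate pair via the quadratic formula.

s = 4 ± 2j, -1 ± j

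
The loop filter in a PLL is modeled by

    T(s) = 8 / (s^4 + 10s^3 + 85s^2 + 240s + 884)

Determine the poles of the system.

s = -1 ± 4j, -4 ± 6j

The poles are the roots of the denominator s^4 + 10s^3 + 85s^2 + 240s + 884 = 0.
No real roots exist; factor into two real quadratics: (s^2 + 2s + 17)(s^2 + 8s + 52) = 0.
Each quadratic gives a conjugate pair via the quadratic formula.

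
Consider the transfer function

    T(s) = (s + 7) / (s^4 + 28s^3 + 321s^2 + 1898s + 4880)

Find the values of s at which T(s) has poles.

The poles are the roots of the denominator s^4 + 28s^3 + 321s^2 + 1898s + 4880 = 0.
Trying s = -8: the polynomial evaluates to 0, so (s + 8) is a factor.
Dividing out leaves s^3 + 20s^2 + 161s + 610 = 0.
This factors further as (s^2 + 10s + 61)(s + 10) = 0.

s = -5 + 6j, -5 - 6j, -8, -10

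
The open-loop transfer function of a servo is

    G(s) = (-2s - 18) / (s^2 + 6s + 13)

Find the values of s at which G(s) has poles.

s = -3 ± 2j

The poles are the roots of the denominator s^2 + 6s + 13 = 0.
Using the quadratic formula: s = (-6 ± √(-16))/2 = -3 ± 2j.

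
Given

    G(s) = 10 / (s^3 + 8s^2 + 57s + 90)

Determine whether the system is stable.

stable

The denominator s^3 + 8s^2 + 57s + 90 factors as (s + 2)(s^2 + 6s + 45), giving poles at s = -2, -3 + 6j, -3 - 6j.
Since all poles lie strictly in the left half-plane, the system is stable.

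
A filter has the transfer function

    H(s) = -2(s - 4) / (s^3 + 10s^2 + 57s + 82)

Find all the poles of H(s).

The poles are the roots of the denominator s^3 + 10s^2 + 57s + 82 = 0.
Trying s = -2: the polynomial evaluates to 0, so (s + 2) is a factor.
Dividing out leaves s^2 + 8s + 41 = 0.
The quadratic formula then gives s = -4 ± 5j.

s = -4 + 5j, -4 - 5j, -2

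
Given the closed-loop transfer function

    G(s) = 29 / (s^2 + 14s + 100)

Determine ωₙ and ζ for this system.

ωₙ = 10 rad/s, ζ = 0.7

Compare the denominator to the standard form s^2 + 2ζωₙs + ωₙ².
ωₙ² = 100, so ωₙ = 10 rad/s.
2ζωₙ = 14, so ζ = 14/(2·10) = 0.7.
With ζ = 0.7 the response is underdamped.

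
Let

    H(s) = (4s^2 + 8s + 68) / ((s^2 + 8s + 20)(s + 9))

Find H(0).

Set s = 0: H(0) = (68) / (180) = 17/45.

H(0) = 17/45 ≈ 0.3778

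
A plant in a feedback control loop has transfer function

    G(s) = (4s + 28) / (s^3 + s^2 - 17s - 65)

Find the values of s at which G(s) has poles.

s = -3 ± 2j, 5

The poles are the roots of the denominator s^3 + s^2 - 17s - 65 = 0.
Trying s = 5: the polynomial evaluates to 0, so (s - 5) is a factor.
Dividing out leaves s^2 + 6s + 13 = 0.
The quadratic formula then gives s = -3 ± 2j.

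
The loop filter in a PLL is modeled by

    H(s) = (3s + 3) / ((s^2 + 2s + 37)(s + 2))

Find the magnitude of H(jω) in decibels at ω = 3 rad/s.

Substitute s = j3: numerator = 3 + j9, denominator = 38 + j96.
|H(j3)| = |3 + j9| / |38 + j96| = 9.4868 / 103.25 ≈ 0.09188.
In decibels: 20·log₁₀(0.09188) ≈ -20.7 dB.

|H(j3)|_dB ≈ -20.7 dB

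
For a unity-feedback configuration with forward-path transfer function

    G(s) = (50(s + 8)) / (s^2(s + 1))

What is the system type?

Type 2

The denominator has 2 factors of s at the origin (free integrators), so this is a Type 2 system.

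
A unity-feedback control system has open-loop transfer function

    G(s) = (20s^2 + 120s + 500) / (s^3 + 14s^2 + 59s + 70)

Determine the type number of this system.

Type 0

The denominator has no factor of s at the origin — no free integrator — so this is a Type 0 system.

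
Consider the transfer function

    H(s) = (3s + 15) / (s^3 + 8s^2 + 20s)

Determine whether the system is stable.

The denominator s^3 + 8s^2 + 20s factors as s(s^2 + 8s + 20), giving poles at s = 0, -4 ± 2j.
Since the simple pole(s) at s = 0 lie on the jω-axis with none in the right half-plane, the system is marginally stable.

marginally stable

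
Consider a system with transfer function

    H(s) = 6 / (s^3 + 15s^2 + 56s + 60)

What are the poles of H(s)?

The poles are the roots of the denominator s^3 + 15s^2 + 56s + 60 = 0.
Trying s = -10: the polynomial evaluates to 0, so (s + 10) is a factor.
Dividing out leaves s^2 + 5s + 6 = 0.
Factoring the quadratic: (s + 3)(s + 2) = 0.

s = -10, -3, -2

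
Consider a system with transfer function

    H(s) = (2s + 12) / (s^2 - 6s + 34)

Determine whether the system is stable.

The denominator s^2 - 6s + 34 factors as (s^2 - 6s + 34), giving poles at s = 3 + 5j, 3 - 5j.
Since the pole(s) at s = 3 + 5j, 3 - 5j lie in the right half-plane, the system is unstable.

unstable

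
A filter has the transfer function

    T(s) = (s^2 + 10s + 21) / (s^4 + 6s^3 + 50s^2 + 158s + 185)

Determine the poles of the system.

s = -1 ± 6j, -2 ± j

The poles are the roots of the denominator s^4 + 6s^3 + 50s^2 + 158s + 185 = 0.
No real roots exist; factor into two real quadratics: (s^2 + 2s + 37)(s^2 + 4s + 5) = 0.
Each quadratic gives a conjugate pair via the quadratic formula.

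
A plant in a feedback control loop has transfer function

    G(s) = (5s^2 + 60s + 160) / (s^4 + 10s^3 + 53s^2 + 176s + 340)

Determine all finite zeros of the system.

s = -8, -4

Set the numerator to zero: 5s^2 + 60s + 160 = 0, i.e. 5·(s^2 + 12s + 32) = 0.
Factoring: (s + 8)(s + 4) = 0.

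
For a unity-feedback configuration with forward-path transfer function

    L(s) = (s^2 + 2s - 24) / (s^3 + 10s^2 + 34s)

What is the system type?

Factor s from the denominator: s^3 + 10s^2 + 34s = s·(s^2 + 10s + 34).
There is 1 pole at the origin, so the system is Type 1.

Type 1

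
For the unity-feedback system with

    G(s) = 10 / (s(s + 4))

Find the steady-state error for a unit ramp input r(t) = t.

e_ss = 0.4000

G(s) has one pole at the origin.
This is a Type 1 system. Kv = lim_{s→0} s·G(s) = 10/4 = 5/2.
e_ss = 1/Kv = 1/(5/2) = 2/5 ≈ 0.4000.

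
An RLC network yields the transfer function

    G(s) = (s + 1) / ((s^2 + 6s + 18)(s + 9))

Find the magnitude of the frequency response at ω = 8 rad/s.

Substitute s = j8: numerator = 1 + j8, denominator = -798 + j64.
|G(j8)| = |1 + j8| / |-798 + j64| = 8.0623 / 800.56 ≈ 0.01007.

|G(j8)| ≈ 0.01007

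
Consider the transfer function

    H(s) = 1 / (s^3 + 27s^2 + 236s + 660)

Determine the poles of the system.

s = -11, -10, -6

The poles are the roots of the denominator s^3 + 27s^2 + 236s + 660 = 0.
Trying s = -11: the polynomial evaluates to 0, so (s + 11) is a factor.
Dividing out leaves s^2 + 16s + 60 = 0.
Factoring the quadratic: (s + 10)(s + 6) = 0.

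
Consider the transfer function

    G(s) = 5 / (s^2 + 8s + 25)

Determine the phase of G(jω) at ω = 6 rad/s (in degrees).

At s = j6: numerator = 5, denominator = -11 + j48.
∠G = ∠num − ∠den = 0° − (102.91°) = -102.9°.

∠G(j6) ≈ -102.9°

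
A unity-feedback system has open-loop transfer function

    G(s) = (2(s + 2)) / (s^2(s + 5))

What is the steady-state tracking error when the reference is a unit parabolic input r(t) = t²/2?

G(s) has 2 poles at the origin.
This is a Type 2 system. Ka = lim_{s→0} s^2·G(s) = 4/5.
e_ss = 1/Ka = 1/(4/5) = 5/4 ≈ 1.250.

e_ss = 1.250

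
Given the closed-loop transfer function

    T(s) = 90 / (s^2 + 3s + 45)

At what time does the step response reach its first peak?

Comparing s^2 + 3s + 45 to s^2 + 2ζωₙs + ωₙ²: ωₙ = √45 ≈ 6.708 rad/s and ζ = 3/(2·√45) ≈ 0.2236.
ζωₙ = 3/2 = 1.5, so ω_d = ωₙ√(1−ζ²) = √(ωₙ² − (ζωₙ)²) = √(45 − 1.5²) = √42.75 ≈ 6.538 rad/s.
t_p = π/ω_d = π/6.538 ≈ 0.4805 s.

t_p ≈ 0.4805 s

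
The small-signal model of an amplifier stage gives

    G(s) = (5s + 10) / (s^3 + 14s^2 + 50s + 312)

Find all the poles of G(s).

s = -1 ± 5j, -12

The poles are the roots of the denominator s^3 + 14s^2 + 50s + 312 = 0.
Trying s = -12: the polynomial evaluates to 0, so (s + 12) is a factor.
Dividing out leaves s^2 + 2s + 26 = 0.
The quadratic formula then gives s = -1 ± 5j.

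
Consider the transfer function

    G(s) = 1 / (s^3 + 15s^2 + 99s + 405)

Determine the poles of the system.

s = -9, -3 + 6j, -3 - 6j

The poles are the roots of the denominator s^3 + 15s^2 + 99s + 405 = 0.
Trying s = -9: the polynomial evaluates to 0, so (s + 9) is a factor.
Dividing out leaves s^2 + 6s + 45 = 0.
The quadratic formula then gives s = -3 ± 6j.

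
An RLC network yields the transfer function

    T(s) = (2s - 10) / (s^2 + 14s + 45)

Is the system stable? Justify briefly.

The denominator s^2 + 14s + 45 factors as (s + 9)(s + 5), giving poles at s = -9, -5.
Since all poles lie strictly in the left half-plane, the system is stable.

stable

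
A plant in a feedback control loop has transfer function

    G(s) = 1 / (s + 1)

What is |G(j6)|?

|G(j6)| ≈ 0.1644

Substitute s = j6: numerator = 1, denominator = 1 + j6.
|G(j6)| = |1| / |1 + j6| = 1 / 6.0828 ≈ 0.1644.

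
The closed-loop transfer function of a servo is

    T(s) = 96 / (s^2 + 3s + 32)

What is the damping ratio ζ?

ζ ≈ 0.2652

Compare the denominator to the standard form s^2 + 2ζωₙs + ωₙ².
ωₙ² = 32, so ωₙ = √32 ≈ 5.657 rad/s.
2ζωₙ = 3, so ζ = 3/(2·√32) ≈ 0.2652.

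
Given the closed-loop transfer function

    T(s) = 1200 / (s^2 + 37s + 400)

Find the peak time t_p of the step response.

t_p ≈ 0.4134 s

Comparing s^2 + 37s + 400 to s^2 + 2ζωₙs + ωₙ²: ωₙ = 20 rad/s and ζ = 37/(2·20) = 0.925.
ζωₙ = 37/2 = 18.5, so ω_d = ωₙ√(1−ζ²) = √(ωₙ² − (ζωₙ)²) = √(400 − 18.5²) = √57.75 ≈ 7.599 rad/s.
t_p = π/ω_d = π/7.599 ≈ 0.4134 s.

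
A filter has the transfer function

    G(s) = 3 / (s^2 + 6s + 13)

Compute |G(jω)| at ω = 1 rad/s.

|G(j1)| ≈ 0.2236

Substitute s = j1: numerator = 3, denominator = 12 + j6.
|G(j1)| = |3| / |12 + j6| = 3 / 13.416 ≈ 0.2236.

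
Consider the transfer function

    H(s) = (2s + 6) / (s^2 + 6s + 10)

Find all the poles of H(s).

The poles are the roots of the denominator s^2 + 6s + 10 = 0.
Using the quadratic formula: s = (-6 ± √(-4))/2 = -3 ± 1j.

s = -3 ± j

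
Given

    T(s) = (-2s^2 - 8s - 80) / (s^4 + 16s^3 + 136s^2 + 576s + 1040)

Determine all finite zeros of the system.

Set the numerator to zero: -2s^2 - 8s - 80 = 0, i.e. -2·(s^2 + 4s + 40) = 0.
Factoring: (s^2 + 4s + 40) = 0.

s = -2 + 6j, -2 - 6j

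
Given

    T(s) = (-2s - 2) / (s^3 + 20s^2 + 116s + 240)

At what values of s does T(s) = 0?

Set the numerator to zero: -2s - 2 = 0, i.e. -2·(s + 1) = 0.
So s = -1.

s = -1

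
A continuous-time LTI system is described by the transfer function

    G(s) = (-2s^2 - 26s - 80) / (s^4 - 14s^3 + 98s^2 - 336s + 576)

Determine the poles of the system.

s = 3 ± 3j, 4 ± 4j

The poles are the roots of the denominator s^4 - 14s^3 + 98s^2 - 336s + 576 = 0.
No real roots exist; factor into two real quadratics: (s^2 - 6s + 18)(s^2 - 8s + 32) = 0.
Each quadratic gives a conjugate pair via the quadratic formula.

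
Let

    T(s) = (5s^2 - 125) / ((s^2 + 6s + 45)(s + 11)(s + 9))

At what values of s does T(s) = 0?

s = -5, 5

Set the numerator to zero: 5s^2 - 125 = 0, i.e. 5·(s^2 - 25) = 0.
Factoring: (s + 5)(s - 5) = 0.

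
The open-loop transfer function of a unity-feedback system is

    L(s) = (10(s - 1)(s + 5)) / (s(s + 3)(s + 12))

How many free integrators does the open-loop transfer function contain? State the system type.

The denominator has 1 factor of s at the origin (free integrator), so this is a Type 1 system.

Type 1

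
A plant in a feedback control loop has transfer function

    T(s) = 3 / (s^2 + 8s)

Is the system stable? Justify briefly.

The denominator s^2 + 8s factors as s(s + 8), giving poles at s = 0, -8.
Since the simple pole(s) at s = 0 lie on the jω-axis with none in the right half-plane, the system is marginally stable.

marginally stable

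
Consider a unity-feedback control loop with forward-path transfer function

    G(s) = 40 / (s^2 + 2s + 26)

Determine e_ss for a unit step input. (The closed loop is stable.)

e_ss = 0.3939

G(s) has no poles at the origin.
This is a Type 0 system. Kp = lim_{s→0} G(s) = 40/26 = 20/13.
e_ss = 1/(1 + Kp) = 1/(1 + 20/13) = 13/33 ≈ 0.3939.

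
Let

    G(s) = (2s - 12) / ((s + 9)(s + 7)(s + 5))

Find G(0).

G(0) = -4/105 ≈ -0.03810

Set s = 0: G(0) = (-12) / (315) = -4/105.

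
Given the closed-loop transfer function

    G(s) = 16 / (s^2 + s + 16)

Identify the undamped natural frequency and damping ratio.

ωₙ = 4 rad/s, ζ = 0.125

Compare the denominator to the standard form s^2 + 2ζωₙs + ωₙ².
ωₙ² = 16, so ωₙ = 4 rad/s.
2ζωₙ = 1, so ζ = 1/(2·4) = 0.125.
With ζ = 0.125 the response is underdamped.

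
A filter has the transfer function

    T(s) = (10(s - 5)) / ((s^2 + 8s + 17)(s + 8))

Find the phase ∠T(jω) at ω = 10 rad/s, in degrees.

At s = j10: numerator = -50 + j100, denominator = -1464 - j190.
∠T = ∠num − ∠den = 116.57° − (-172.61°) = 289.2°, which wraps to -70.83°.

∠T(j10) ≈ -70.83°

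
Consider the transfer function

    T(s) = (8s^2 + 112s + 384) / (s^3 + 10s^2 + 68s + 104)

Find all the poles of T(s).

The poles are the roots of the denominator s^3 + 10s^2 + 68s + 104 = 0.
Trying s = -2: the polynomial evaluates to 0, so (s + 2) is a factor.
Dividing out leaves s^2 + 8s + 52 = 0.
The quadratic formula then gives s = -4 ± 6j.

s = -4 ± 6j, -2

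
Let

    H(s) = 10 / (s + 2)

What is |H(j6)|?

Substitute s = j6: numerator = 10, denominator = 2 + j6.
|H(j6)| = |10| / |2 + j6| = 10 / 6.3246 ≈ 1.581.

|H(j6)| ≈ 1.581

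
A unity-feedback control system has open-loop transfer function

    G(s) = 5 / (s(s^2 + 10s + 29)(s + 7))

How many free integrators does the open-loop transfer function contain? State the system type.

The denominator has 1 factor of s at the origin (free integrator), so this is a Type 1 system.

Type 1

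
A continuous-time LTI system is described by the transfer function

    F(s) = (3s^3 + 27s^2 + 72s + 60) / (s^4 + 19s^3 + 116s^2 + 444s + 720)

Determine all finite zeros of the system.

Set the numerator to zero: 3s^3 + 27s^2 + 72s + 60 = 0, i.e. 3·(s^3 + 9s^2 + 24s + 20) = 0.
Factoring: (s + 2)^2(s + 5) = 0.

s = -2, -2, -5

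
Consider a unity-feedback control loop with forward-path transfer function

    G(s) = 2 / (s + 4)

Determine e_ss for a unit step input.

G(s) has no poles at the origin.
This is a Type 0 system. Kp = lim_{s→0} G(s) = 2/4 = 1/2.
e_ss = 1/(1 + Kp) = 1/(1 + 1/2) = 2/3 ≈ 0.6667.

e_ss = 0.6667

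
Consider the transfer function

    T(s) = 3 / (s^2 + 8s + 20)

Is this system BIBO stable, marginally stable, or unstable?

stable

The denominator s^2 + 8s + 20 factors as (s^2 + 8s + 20), giving poles at s = -4 + 2j, -4 - 2j.
Since all poles lie strictly in the left half-plane, the system is stable.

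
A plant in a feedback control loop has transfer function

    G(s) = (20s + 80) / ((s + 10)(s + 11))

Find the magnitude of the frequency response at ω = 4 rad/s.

|G(j4)| ≈ 0.8975

Substitute s = j4: numerator = 80 + j80, denominator = 94 + j84.
|G(j4)| = |80 + j80| / |94 + j84| = 113.14 / 126.06 ≈ 0.8975.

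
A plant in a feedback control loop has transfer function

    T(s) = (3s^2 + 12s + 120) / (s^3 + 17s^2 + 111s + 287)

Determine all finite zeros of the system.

s = -2 ± 6j

Set the numerator to zero: 3s^2 + 12s + 120 = 0, i.e. 3·(s^2 + 4s + 40) = 0.
Factoring: (s^2 + 4s + 40) = 0.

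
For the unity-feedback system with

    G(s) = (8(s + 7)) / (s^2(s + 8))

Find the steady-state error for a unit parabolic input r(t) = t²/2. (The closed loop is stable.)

e_ss = 0.1429

G(s) has 2 poles at the origin.
This is a Type 2 system. Ka = lim_{s→0} s^2·G(s) = 56/8 = 7.
e_ss = 1/Ka = 1/(7) = 1/7 ≈ 0.1429.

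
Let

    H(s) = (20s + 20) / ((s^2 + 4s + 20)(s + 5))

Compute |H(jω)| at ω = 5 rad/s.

|H(j5)| ≈ 0.6996

Substitute s = j5: numerator = 20 + j100, denominator = -125 + j75.
|H(j5)| = |20 + j100| / |-125 + j75| = 101.98 / 145.77 ≈ 0.6996.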